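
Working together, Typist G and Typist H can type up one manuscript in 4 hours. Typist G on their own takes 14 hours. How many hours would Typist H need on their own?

28/5 hours

Combined rate is 1/4 per hour.
Known contribution: 1/14 per hour.
So Typist H's rate is 1/4 − 1/14 = 5/28, meaning 28/5 hours alone.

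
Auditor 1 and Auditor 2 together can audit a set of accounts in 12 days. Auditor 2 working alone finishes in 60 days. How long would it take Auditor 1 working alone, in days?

Combined rate is 1/12 per day.
Known contribution: 1/60 per day.
So Auditor 1's rate is 1/12 − 1/60 = 1/15, meaning 15 days alone.

15 days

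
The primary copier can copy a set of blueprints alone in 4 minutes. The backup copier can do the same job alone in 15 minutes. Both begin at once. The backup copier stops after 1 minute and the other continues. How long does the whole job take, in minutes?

56/15 minutes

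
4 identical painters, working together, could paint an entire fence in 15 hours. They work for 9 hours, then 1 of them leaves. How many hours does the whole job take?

17 hours

One painter does 1/60 of the job per hour.
After 9 hours with 4 painters, 3/5 is done (2/5 left).
With 3 painters the rate is 3/60 = 1/20, so the rest takes 2/5 ÷ 1/20 = 8 hours.
Total = 9 + 8 = 17 hours.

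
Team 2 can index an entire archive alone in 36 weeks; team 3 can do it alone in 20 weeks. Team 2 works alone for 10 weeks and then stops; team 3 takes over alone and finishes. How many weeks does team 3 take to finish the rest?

130/9 weeks

In 10 weeks team 2 does 10/36 = 5/18 of the job, leaving 13/18.
Team 3 works at 1/20 per week, so finishing takes 13/18 ÷ 1/20 = 130/9 weeks.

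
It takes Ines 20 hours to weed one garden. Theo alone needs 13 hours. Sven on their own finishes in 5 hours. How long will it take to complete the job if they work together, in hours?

52/17 hours

Combined rate: 1/20 + 1/13 + 1/5 = (13 + 20 + 52)/260 = 85/260 = 17/52 per hour.
Time = 1 ÷ (17/52) = 52/17 hours.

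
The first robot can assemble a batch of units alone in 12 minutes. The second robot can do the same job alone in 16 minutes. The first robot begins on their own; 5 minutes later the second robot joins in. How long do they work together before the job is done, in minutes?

In the first 5 minutes the first robot alone does 5/12 of the job, leaving 7/12.
Once everyone is working, combined rate: 1/12 + 1/16 = (4 + 3)/48 = 7/48 per minute.
Remaining 7/12 at 7/48 per minute takes 4 minutes.

4 minutes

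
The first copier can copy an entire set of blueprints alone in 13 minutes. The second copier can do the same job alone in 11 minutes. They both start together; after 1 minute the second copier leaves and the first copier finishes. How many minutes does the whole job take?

130/11 minutes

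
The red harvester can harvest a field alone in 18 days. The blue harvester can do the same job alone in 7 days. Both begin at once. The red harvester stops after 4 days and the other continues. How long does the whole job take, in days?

49/9 days

In the first 4 days the combined rate is 25/126, so 50/63 of the job is done, leaving 13/63.
After the red harvester leaves the rate is 1/7 per day; the remaining 13/63 takes 13/9 days.
Total = 4 + 13/9 = 49/9 days.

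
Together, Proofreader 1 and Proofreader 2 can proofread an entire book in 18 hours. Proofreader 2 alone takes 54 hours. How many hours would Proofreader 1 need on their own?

Combined rate is 1/18 per hour.
Known contribution: 1/54 per hour.
So Proofreader 1's rate is 1/18 − 1/54 = 1/27, meaning 27 hours alone.

27 hours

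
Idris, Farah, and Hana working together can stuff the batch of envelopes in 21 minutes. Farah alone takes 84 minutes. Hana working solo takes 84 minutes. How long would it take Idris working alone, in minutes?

Combined rate is 1/21 per minute.
Known contribution: 1/84 + 1/84 = (1 + 1)/84 = 2/84 = 1/42 per minute.
So Idris's rate is 1/21 − 1/42 = 1/42, meaning 42 minutes alone.

42 minutes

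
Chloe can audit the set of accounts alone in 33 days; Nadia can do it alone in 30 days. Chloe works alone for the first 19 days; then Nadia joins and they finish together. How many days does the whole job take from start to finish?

In 19 days Chloe does 19/33 of the job, leaving 14/33.
Chloe and Nadia together work at 7/110 per day, so finishing takes 14/33 ÷ 7/110 = 20/3 days.
Total time = 19 + 20/3 = 77/3 days.

77/3 days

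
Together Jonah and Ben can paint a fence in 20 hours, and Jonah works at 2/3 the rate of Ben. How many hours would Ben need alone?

Let Ben's rate be r; then Jonah's rate is (2/3)r, so together (2/3 + 1)r = (5/3)r = 1/20.
Thus r = 3/100 per hour.
Ben alone: 100/3 hours; Jonah alone: 50 hours.

100/3 hours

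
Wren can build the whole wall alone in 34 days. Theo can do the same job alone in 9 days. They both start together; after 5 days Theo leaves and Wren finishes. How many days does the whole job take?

136/9 days

In the first 5 days the combined rate is 43/306, so 215/306 of the job is done, leaving 91/306.
After Theo leaves the rate is 1/34 per day; the remaining 91/306 takes 91/9 days.
Total = 5 + 91/9 = 136/9 days.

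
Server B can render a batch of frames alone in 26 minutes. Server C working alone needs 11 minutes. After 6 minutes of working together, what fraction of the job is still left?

Combined rate: 1/26 + 1/11 = (11 + 26)/286 = 37/286 per minute.
In 6 minutes they complete 6·37/286 = 111/143 of the job.
So 32/143 remains.

32/143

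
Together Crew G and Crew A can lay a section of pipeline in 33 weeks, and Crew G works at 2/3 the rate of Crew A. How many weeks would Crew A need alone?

55 weeks

Let Crew A's rate be r; then Crew G's rate is (2/3)r, so together (2/3 + 1)r = (5/3)r = 1/33.
Thus r = 1/55 per week.
Crew A alone: 55 weeks; Crew G alone: 165/2 weeks.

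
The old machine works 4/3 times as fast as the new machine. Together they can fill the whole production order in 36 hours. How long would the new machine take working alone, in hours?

84 hours

Let the new machine's rate be r; then the old machine's rate is (4/3)r, so together (4/3 + 1)r = (7/3)r = 1/36.
Thus r = 1/84 per hour.
The new machine alone: 84 hours; the old machine alone: 63 hours.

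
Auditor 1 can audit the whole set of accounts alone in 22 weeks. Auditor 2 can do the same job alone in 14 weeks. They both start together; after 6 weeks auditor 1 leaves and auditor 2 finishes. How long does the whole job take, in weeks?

In the first 6 weeks the combined rate is 9/77, so 54/77 of the job is done, leaving 23/77.
After auditor 1 leaves the rate is 1/14 per week; the remaining 23/77 takes 46/11 weeks.
Total = 6 + 46/11 = 112/11 weeks.

112/11 weeks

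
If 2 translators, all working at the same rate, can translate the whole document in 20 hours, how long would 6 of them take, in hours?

20/3 hours

Total work is 2·20 = 40 translator-hours.
With 6 translators: 40/6 = 20/3 hours.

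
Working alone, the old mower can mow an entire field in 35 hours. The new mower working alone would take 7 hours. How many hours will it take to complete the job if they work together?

Combined rate: 1/35 + 1/7 = (1 + 5)/35 = 6/35 per hour.
Time = 1 ÷ (6/35) = 35/6 hours.

35/6 hours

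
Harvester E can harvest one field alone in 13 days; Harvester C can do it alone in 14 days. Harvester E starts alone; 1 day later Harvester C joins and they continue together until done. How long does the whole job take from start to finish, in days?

In 1 day Harvester E does 1/13 of the job, leaving 12/13.
Harvester E and Harvester C together work at 27/182 per day, so finishing takes 12/13 ÷ 27/182 = 56/9 days.
Total time = 1 + 56/9 = 65/9 days.

65/9 days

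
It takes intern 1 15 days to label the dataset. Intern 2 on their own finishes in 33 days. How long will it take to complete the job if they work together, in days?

Combined rate: 1/15 + 1/33 = (11 + 5)/165 = 16/165 per day.
Time = 1 ÷ (16/165) = 165/16 days.

165/16 days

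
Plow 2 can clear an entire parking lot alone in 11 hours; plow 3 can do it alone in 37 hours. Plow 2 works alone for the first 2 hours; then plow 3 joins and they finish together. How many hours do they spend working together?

In 2 hours plow 2 does 2/11 of the job, leaving 9/11.
Plow 2 and plow 3 together work at 48/407 per hour, so finishing takes 9/11 ÷ 48/407 = 111/16 hours.

111/16 hours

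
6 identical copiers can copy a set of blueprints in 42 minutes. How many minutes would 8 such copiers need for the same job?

63/2 minutes

Total work is 6·42 = 252 copier-minutes.
With 8 copiers: 252/8 = 63/2 minutes.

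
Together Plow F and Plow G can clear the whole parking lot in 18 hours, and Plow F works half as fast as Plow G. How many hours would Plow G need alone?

Let Plow G's rate be r; then Plow F's rate is (1/2)r, so together (1/2 + 1)r = (3/2)r = 1/18.
Thus r = 1/27 per hour.
Plow G alone: 27 hours; Plow F alone: 54 hours.

27 hours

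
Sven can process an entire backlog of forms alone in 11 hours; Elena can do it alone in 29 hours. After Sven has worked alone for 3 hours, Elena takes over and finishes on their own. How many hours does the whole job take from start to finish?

In 3 hours Sven does 3/11 of the job, leaving 8/11.
Elena works at 1/29 per hour, so finishing takes 8/11 ÷ 1/29 = 232/11 hours.
Total time = 3 + 232/11 = 265/11 hours.

265/11 hours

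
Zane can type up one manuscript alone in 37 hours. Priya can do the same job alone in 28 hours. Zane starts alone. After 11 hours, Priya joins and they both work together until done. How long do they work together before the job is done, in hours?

In the first 11 hours Zane alone does 11/37 of the job, leaving 26/37.
Once everyone is working, combined rate: 1/37 + 1/28 = (28 + 37)/1036 = 65/1036 per hour.
Remaining 26/37 at 65/1036 per hour takes 56/5 hours.

56/5 hours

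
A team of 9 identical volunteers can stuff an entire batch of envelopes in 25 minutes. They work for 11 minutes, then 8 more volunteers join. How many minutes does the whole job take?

313/17 minutes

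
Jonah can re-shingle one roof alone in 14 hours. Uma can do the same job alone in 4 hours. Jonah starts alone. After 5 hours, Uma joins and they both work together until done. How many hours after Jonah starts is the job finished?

In the first 5 hours Jonah alone does 5/14 of the job, leaving 9/14.
Once everyone is working, combined rate: 1/14 + 1/4 = (2 + 7)/28 = 9/28 per hour.
Remaining 9/14 at 9/28 per hour takes 2 hours.
Total from the start = 5 + 2 = 7 hours.

7 hours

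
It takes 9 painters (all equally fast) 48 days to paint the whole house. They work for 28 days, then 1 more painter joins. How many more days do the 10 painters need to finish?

18 days

One painter does 1/432 of the job per day.
After 28 days with 9 painters, 7/12 is done (5/12 left).
With 10 painters the rate is 10/432 = 5/216, so the rest takes 5/12 ÷ 5/216 = 18 days.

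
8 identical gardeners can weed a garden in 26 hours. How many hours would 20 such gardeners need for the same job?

Total work is 8·26 = 208 gardener-hours.
With 20 gardeners: 208/20 = 52/5 hours.

52/5 hours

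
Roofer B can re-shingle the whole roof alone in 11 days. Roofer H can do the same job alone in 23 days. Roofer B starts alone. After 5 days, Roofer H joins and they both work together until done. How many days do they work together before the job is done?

69/17 days

In the first 5 days Roofer B alone does 5/11 of the job, leaving 6/11.
Once everyone is working, combined rate: 1/11 + 1/23 = (23 + 11)/253 = 34/253 per day.
Remaining 6/11 at 34/253 per day takes 69/17 days.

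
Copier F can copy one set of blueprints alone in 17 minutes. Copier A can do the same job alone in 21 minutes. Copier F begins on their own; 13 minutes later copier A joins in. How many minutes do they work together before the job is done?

In the first 13 minutes copier F alone does 13/17 of the job, leaving 4/17.
Once everyone is working, combined rate: 1/17 + 1/21 = (21 + 17)/357 = 38/357 per minute.
Remaining 4/17 at 38/357 per minute takes 42/19 minutes.

42/19 minutes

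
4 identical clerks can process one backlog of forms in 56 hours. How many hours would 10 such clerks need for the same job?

112/5 hours

Total work is 4·56 = 224 clerk-hours.
With 10 clerks: 224/10 = 112/5 hours.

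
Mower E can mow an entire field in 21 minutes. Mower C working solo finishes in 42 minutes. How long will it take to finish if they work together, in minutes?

Combined rate: 1/21 + 1/42 = (2 + 1)/42 = 3/42 = 1/14 per minute.
Time = 1 ÷ (1/14) = 14 minutes.

14 minutes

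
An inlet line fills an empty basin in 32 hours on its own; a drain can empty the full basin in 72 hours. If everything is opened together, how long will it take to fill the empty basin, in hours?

Net rate = 1/32 − 1/72 = (9 − 4)/288 = 5/288 per hour.
Filling time = 1 ÷ (5/288) = 288/5 hours.

288/5 hours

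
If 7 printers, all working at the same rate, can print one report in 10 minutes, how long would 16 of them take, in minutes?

35/8 minutes

Total work is 7·10 = 70 printer-minutes.
With 16 printers: 70/16 = 35/8 minutes.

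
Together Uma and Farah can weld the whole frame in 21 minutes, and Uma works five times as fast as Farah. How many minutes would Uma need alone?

126/5 minutes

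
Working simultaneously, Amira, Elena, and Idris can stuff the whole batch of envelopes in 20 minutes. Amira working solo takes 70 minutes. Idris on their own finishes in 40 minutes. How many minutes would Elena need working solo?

280/3 minutes

Combined rate is 1/20 per minute.
Known contribution: 1/70 + 1/40 = (4 + 7)/280 = 11/280 per minute.
So Elena's rate is 1/20 − 11/280 = 3/280, meaning 280/3 minutes alone.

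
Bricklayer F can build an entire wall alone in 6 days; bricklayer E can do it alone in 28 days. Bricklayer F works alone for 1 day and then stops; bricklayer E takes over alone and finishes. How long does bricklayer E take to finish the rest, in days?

In 1 day bricklayer F does 1/6 of the job, leaving 5/6.
Bricklayer E works at 1/28 per day, so finishing takes 5/6 ÷ 1/28 = 70/3 days.

70/3 days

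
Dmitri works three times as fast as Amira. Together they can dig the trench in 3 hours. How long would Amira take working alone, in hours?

Let Amira's rate be r; then Dmitri's rate is 3r, so together (3 + 1)r = 4r = 1/3.
Thus r = 1/12 per hour.
Amira alone: 12 hours; Dmitri alone: 4 hours.

12 hours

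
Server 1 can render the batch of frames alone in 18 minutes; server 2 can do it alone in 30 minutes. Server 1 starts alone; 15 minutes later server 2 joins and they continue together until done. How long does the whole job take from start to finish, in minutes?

In 15 minutes server 1 does 15/18 = 5/6 of the job, leaving 1/6.
Server 1 and server 2 together work at 4/45 per minute, so finishing takes 1/6 ÷ 4/45 = 15/8 minutes.
Total time = 15 + 15/8 = 135/8 minutes.

135/8 minutes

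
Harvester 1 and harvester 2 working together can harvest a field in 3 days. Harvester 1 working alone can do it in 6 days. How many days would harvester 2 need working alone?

6 days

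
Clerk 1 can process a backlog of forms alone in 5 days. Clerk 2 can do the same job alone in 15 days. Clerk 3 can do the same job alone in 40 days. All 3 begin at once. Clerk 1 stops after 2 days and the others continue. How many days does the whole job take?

72/11 days

In the first 2 days the combined rate is 7/24, so 7/12 of the job is done, leaving 5/12.
After clerk 1 leaves the rate is 11/120 per day; the remaining 5/12 takes 50/11 days.
Total = 2 + 50/11 = 72/11 days.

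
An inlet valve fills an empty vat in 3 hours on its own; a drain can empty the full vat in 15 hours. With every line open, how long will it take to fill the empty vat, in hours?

15/4 hours

Net rate = 1/3 − 1/15 = (5 − 1)/15 = 4/15 per hour.
Filling time = 1 ÷ (4/15) = 15/4 hours.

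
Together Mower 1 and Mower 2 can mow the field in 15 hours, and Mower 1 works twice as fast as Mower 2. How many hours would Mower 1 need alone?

Let Mower 2's rate be r; then Mower 1's rate is 2r, so together (2 + 1)r = 3r = 1/15.
Thus r = 1/45 per hour.
Mower 2 alone: 45 hours; Mower 1 alone: 45/2 hours.

45/2 hours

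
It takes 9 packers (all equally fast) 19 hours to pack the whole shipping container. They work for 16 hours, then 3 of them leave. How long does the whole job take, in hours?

One packer does 1/171 of the job per hour.
After 16 hours with 9 packers, 16/19 is done (3/19 left).
With 6 packers the rate is 6/171 = 2/57, so the rest takes 3/19 ÷ 2/57 = 9/2 hours.
Total = 16 + 9/2 = 41/2 hours.

41/2 hours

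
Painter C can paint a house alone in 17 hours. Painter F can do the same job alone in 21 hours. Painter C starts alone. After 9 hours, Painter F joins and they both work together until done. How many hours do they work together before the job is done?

In the first 9 hours Painter C alone does 9/17 of the job, leaving 8/17.
Once everyone is working, combined rate: 1/17 + 1/21 = (21 + 17)/357 = 38/357 per hour.
Remaining 8/17 at 38/357 per hour takes 84/19 hours.

84/19 hours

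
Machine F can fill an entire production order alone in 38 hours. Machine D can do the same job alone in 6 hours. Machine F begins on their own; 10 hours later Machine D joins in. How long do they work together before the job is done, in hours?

42/11 hours

In the first 10 hours Machine F alone does 10/38 = 5/19 of the job, leaving 14/19.
Once everyone is working, combined rate: 1/38 + 1/6 = (3 + 19)/114 = 22/114 = 11/57 per hour.
Remaining 14/19 at 11/57 per hour takes 42/11 hours.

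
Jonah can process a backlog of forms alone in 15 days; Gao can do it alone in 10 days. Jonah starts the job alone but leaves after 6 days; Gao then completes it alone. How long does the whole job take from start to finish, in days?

In 6 days Jonah does 6/15 = 2/5 of the job, leaving 3/5.
Gao works at 1/10 per day, so finishing takes 3/5 ÷ 1/10 = 6 days.
Total time = 6 + 6 = 12 days.

12 days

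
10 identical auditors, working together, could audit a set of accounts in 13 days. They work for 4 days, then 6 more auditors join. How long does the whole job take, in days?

One auditor does 1/130 of the job per day.
After 4 days with 10 auditors, 4/13 is done (9/13 left).
With 16 auditors the rate is 16/130 = 8/65, so the rest takes 9/13 ÷ 8/65 = 45/8 days.
Total = 4 + 45/8 = 77/8 days.

77/8 days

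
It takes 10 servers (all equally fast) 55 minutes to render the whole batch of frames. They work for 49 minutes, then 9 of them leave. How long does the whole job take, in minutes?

One server does 1/550 of the job per minute.
After 49 minutes with 10 servers, 49/55 is done (6/55 left).
With 1 server the rate is 1/550, so the rest takes 6/55 ÷ 1/550 = 60 minutes.
Total = 49 + 60 = 109 minutes.

109 minutes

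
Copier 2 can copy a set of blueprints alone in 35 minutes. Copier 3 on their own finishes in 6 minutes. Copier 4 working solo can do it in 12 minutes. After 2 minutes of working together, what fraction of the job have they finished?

39/70

Combined rate: 1/35 + 1/6 + 1/12 = (12 + 70 + 35)/420 = 117/420 = 39/140 per minute.
In 2 minutes they complete 2·39/140 = 39/70 of the job.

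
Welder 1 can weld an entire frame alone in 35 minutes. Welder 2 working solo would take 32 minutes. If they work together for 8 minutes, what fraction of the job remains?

73/140

Combined rate: 1/35 + 1/32 = (32 + 35)/1120 = 67/1120 per minute.
In 8 minutes they complete 8·67/1120 = 67/140 of the job.
So 73/140 remains.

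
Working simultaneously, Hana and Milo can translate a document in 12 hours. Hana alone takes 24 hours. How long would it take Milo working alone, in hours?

24 hours

Combined rate is 1/12 per hour.
Known contribution: 1/24 per hour.
So Milo's rate is 1/12 − 1/24 = 1/24, meaning 24 hours alone.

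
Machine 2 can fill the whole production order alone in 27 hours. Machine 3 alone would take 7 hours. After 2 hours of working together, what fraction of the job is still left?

121/189

Combined rate: 1/27 + 1/7 = (7 + 27)/189 = 34/189 per hour.
In 2 hours they complete 2·34/189 = 68/189 of the job.
So 121/189 remains.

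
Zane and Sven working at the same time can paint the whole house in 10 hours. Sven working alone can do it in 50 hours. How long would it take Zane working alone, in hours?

25/2 hours

Combined rate is 1/10 per hour.
Known contribution: 1/50 per hour.
So Zane's rate is 1/10 − 1/50 = 2/25, meaning 25/2 hours alone.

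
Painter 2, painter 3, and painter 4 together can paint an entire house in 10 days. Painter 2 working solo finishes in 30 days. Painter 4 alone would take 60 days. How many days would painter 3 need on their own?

Combined rate is 1/10 per day.
Known contribution: 1/30 + 1/60 = (2 + 1)/60 = 3/60 = 1/20 per day.
So painter 3's rate is 1/10 − 1/20 = 1/20, meaning 20 days alone.

20 days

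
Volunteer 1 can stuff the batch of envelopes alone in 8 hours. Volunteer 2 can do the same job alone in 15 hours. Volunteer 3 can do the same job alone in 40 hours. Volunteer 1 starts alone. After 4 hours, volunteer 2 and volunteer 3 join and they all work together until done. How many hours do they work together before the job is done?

30/13 hours

In the first 4 hours volunteer 1 alone does 4/8 = 1/2 of the job, leaving 1/2.
Once everyone is working, combined rate: 1/8 + 1/15 + 1/40 = (15 + 8 + 3)/120 = 26/120 = 13/60 per hour.
Remaining 1/2 at 13/60 per hour takes 30/13 hours.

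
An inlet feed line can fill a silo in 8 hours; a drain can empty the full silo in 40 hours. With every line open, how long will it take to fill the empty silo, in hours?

Net rate = 1/8 − 1/40 = (5 − 1)/40 = 4/40 = 1/10 per hour.
Filling time = 1 ÷ (1/10) = 10 hours.

10 hours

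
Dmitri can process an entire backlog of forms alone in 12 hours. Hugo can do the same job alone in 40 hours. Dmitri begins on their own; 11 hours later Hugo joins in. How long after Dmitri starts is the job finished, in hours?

In the first 11 hours Dmitri alone does 11/12 of the job, leaving 1/12.
Once everyone is working, combined rate: 1/12 + 1/40 = (10 + 3)/120 = 13/120 per hour.
Remaining 1/12 at 13/120 per hour takes 10/13 hours.
Total from the start = 11 + 10/13 = 153/13 hours.

153/13 hours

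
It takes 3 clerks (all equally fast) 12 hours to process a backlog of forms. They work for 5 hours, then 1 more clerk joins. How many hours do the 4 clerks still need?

21/4 hours

One clerk does 1/36 of the job per hour.
After 5 hours with 3 clerks, 5/12 is done (7/12 left).
With 4 clerks the rate is 4/36 = 1/9, so the rest takes 7/12 ÷ 1/9 = 21/4 hours.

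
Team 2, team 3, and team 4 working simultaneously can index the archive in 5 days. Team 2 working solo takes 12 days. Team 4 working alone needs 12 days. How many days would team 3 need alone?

30 days

Combined rate is 1/5 per day.
Known contribution: 1/12 + 1/12 = (1 + 1)/12 = 2/12 = 1/6 per day.
So team 3's rate is 1/5 − 1/6 = 1/30, meaning 30 days alone.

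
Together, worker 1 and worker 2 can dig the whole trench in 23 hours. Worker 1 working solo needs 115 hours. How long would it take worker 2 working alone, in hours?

Combined rate is 1/23 per hour.
Known contribution: 1/115 per hour.
So worker 2's rate is 1/23 − 1/115 = 4/115, meaning 115/4 hours alone.

115/4 hours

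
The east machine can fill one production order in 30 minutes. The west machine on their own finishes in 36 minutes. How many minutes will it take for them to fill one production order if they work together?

Combined rate: 1/30 + 1/36 = (6 + 5)/180 = 11/180 per minute.
Time = 1 ÷ (11/180) = 180/11 minutes.

180/11 minutes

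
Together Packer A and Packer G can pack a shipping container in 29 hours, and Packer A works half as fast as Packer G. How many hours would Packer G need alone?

87/2 hours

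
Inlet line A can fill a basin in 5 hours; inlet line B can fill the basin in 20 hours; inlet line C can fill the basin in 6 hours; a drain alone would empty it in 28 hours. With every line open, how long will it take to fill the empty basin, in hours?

21/8 hours

Net rate = 1/5 + 1/20 + 1/6 − 1/28 = (84 + 21 + 70 − 15)/420 = 160/420 = 8/21 per hour.
Filling time = 1 ÷ (8/21) = 21/8 hours.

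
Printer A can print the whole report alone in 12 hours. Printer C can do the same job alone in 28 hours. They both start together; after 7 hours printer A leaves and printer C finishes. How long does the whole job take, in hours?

In the first 7 hours the combined rate is 5/42, so 5/6 of the job is done, leaving 1/6.
After printer A leaves the rate is 1/28 per hour; the remaining 1/6 takes 14/3 hours.
Total = 7 + 14/3 = 35/3 hours.

35/3 hours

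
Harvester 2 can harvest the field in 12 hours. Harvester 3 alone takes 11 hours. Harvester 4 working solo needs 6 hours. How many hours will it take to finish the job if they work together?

Combined rate: 1/12 + 1/11 + 1/6 = (11 + 12 + 22)/132 = 45/132 = 15/44 per hour.
Time = 1 ÷ (15/44) = 44/15 hours.

44/15 hours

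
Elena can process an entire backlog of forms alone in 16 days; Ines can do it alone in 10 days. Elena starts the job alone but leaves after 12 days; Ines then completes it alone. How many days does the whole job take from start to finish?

29/2 days

In 12 days Elena does 12/16 = 3/4 of the job, leaving 1/4.
Ines works at 1/10 per day, so finishing takes 1/4 ÷ 1/10 = 5/2 days.
Total time = 12 + 5/2 = 29/2 days.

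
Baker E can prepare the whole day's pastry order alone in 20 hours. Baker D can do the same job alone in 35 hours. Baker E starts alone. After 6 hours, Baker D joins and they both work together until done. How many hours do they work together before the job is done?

In the first 6 hours Baker E alone does 6/20 = 3/10 of the job, leaving 7/10.
Once everyone is working, combined rate: 1/20 + 1/35 = (7 + 4)/140 = 11/140 per hour.
Remaining 7/10 at 11/140 per hour takes 98/11 hours.

98/11 hours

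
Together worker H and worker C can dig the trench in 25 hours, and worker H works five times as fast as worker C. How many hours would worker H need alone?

Let worker C's rate be r; then worker H's rate is 5r, so together (5 + 1)r = 6r = 1/25.
Thus r = 1/150 per hour.
Worker C alone: 150 hours; worker H alone: 30 hours.

30 hours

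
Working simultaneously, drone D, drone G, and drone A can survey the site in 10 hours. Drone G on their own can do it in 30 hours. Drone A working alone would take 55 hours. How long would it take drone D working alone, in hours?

165/8 hours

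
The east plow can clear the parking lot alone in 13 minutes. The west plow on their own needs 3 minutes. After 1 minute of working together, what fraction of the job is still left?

23/39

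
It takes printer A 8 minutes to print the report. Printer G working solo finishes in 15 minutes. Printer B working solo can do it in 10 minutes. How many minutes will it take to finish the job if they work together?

Combined rate: 1/8 + 1/15 + 1/10 = (15 + 8 + 12)/120 = 35/120 = 7/24 per minute.
Time = 1 ÷ (7/24) = 24/7 minutes.

24/7 minutes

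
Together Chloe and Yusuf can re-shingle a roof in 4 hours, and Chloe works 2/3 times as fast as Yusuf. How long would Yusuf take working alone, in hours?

20/3 hours

Let Yusuf's rate be r; then Chloe's rate is (2/3)r, so together (2/3 + 1)r = (5/3)r = 1/4.
Thus r = 3/20 per hour.
Yusuf alone: 20/3 hours; Chloe alone: 10 hours.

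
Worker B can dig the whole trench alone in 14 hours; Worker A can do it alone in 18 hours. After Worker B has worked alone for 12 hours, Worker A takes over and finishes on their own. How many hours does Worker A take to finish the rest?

In 12 hours Worker B does 12/14 = 6/7 of the job, leaving 1/7.
Worker A works at 1/18 per hour, so finishing takes 1/7 ÷ 1/18 = 18/7 hours.

18/7 hours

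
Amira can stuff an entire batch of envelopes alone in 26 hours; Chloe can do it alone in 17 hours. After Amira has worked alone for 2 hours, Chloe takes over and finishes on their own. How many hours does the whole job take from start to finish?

In 2 hours Amira does 2/26 = 1/13 of the job, leaving 12/13.
Chloe works at 1/17 per hour, so finishing takes 12/13 ÷ 1/17 = 204/13 hours.
Total time = 2 + 204/13 = 230/13 hours.

230/13 hours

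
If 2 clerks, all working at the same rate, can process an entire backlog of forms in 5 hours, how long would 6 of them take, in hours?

5/3 hours

Total work is 2·5 = 10 clerk-hours.
With 6 clerks: 10/6 = 5/3 hours.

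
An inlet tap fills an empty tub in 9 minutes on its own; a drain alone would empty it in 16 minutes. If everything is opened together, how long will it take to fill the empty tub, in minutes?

144/7 minutes

Net rate = 1/9 − 1/16 = (16 − 9)/144 = 7/144 per minute.
Filling time = 1 ÷ (7/144) = 144/7 minutes.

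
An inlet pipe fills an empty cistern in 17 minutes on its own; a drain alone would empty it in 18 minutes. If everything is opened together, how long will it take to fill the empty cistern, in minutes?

Net rate = 1/17 − 1/18 = (18 − 17)/306 = 1/306 per minute.
Filling time = 1 ÷ (1/306) = 306 minutes.

306 minutes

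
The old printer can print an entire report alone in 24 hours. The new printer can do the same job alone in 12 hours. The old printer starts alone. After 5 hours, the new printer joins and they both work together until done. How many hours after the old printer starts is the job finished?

In the first 5 hours the old printer alone does 5/24 of the job, leaving 19/24.
Once everyone is working, combined rate: 1/24 + 1/12 = (1 + 2)/24 = 3/24 = 1/8 per hour.
Remaining 19/24 at 1/8 per hour takes 19/3 hours.
Total from the start = 5 + 19/3 = 34/3 hours.

34/3 hours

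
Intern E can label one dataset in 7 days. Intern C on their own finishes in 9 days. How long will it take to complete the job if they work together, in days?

With two workers the combined time is the product over the sum: 7·9/(7+9) = 63/16 days.

63/16 days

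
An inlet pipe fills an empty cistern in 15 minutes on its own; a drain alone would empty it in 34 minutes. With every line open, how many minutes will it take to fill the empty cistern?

510/19 minutes

Net rate = 1/15 − 1/34 = (34 − 15)/510 = 19/510 per minute.
Filling time = 1 ÷ (19/510) = 510/19 minutes.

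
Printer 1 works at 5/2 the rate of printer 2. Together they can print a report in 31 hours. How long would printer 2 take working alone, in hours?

217/2 hours

Let printer 2's rate be r; then printer 1's rate is (5/2)r, so together (5/2 + 1)r = (7/2)r = 1/31.
Thus r = 2/217 per hour.
Printer 2 alone: 217/2 hours; printer 1 alone: 217/5 hours.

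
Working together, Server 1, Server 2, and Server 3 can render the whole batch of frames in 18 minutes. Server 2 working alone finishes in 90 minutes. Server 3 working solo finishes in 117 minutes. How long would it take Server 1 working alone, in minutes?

195/7 minutes

Combined rate is 1/18 per minute.
Known contribution: 1/90 + 1/117 = (13 + 10)/1170 = 23/1170 per minute.
So Server 1's rate is 1/18 − 23/1170 = 7/195, meaning 195/7 minutes alone.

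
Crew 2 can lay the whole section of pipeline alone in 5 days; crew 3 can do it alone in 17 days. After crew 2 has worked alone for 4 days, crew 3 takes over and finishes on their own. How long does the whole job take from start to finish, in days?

In 4 days crew 2 does 4/5 of the job, leaving 1/5.
Crew 3 works at 1/17 per day, so finishing takes 1/5 ÷ 1/17 = 17/5 days.
Total time = 4 + 17/5 = 37/5 days.

37/5 days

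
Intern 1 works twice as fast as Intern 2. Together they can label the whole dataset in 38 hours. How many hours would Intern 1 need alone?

57 hours

Let Intern 2's rate be r; then Intern 1's rate is 2r, so together (2 + 1)r = 3r = 1/38.
Thus r = 1/114 per hour.
Intern 2 alone: 114 hours; Intern 1 alone: 57 hours.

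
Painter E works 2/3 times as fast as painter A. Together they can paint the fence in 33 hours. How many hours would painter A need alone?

Let painter A's rate be r; then painter E's rate is (2/3)r, so together (2/3 + 1)r = (5/3)r = 1/33.
Thus r = 1/55 per hour.
Painter A alone: 55 hours; painter E alone: 165/2 hours.

55 hours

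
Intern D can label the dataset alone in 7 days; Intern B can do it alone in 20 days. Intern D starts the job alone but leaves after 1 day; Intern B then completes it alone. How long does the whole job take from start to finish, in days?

In 1 day Intern D does 1/7 of the job, leaving 6/7.
Intern B works at 1/20 per day, so finishing takes 6/7 ÷ 1/20 = 120/7 days.
Total time = 1 + 120/7 = 127/7 days.

127/7 days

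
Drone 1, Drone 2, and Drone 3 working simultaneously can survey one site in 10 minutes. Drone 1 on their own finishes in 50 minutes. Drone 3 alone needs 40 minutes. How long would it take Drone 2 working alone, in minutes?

200/11 minutes

Combined rate is 1/10 per minute.
Known contribution: 1/50 + 1/40 = (4 + 5)/200 = 9/200 per minute.
So Drone 2's rate is 1/10 − 9/200 = 11/200, meaning 200/11 minutes alone.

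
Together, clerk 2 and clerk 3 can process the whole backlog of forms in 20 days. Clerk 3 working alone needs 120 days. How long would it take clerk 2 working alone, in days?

24 days

Combined rate is 1/20 per day.
Known contribution: 1/120 per day.
So clerk 2's rate is 1/20 − 1/120 = 1/24, meaning 24 days alone.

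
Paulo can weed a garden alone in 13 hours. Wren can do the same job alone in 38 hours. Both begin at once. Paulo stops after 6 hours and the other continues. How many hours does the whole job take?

266/13 hours

In the first 6 hours the combined rate is 51/494, so 153/247 of the job is done, leaving 94/247.
After Paulo leaves the rate is 1/38 per hour; the remaining 94/247 takes 188/13 hours.
Total = 6 + 188/13 = 266/13 hours.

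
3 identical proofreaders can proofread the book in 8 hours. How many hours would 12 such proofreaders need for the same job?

Total work is 3·8 = 24 proofreader-hours.
With 12 proofreaders: 24/12 = 2 hours.

2 hours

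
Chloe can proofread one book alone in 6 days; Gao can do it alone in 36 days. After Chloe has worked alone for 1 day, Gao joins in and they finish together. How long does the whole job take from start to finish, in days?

37/7 days

In 1 day Chloe does 1/6 of the job, leaving 5/6.
Chloe and Gao together work at 7/36 per day, so finishing takes 5/6 ÷ 7/36 = 30/7 days.
Total time = 1 + 30/7 = 37/7 days.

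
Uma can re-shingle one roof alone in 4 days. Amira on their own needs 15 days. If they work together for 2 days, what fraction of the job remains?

Combined rate: 1/4 + 1/15 = (15 + 4)/60 = 19/60 per day.
In 2 days they complete 2·19/60 = 19/30 of the job.
So 11/30 remains.

11/30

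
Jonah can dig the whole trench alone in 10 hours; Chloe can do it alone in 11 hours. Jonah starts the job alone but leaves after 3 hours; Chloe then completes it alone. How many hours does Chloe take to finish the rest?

77/10 hours

In 3 hours Jonah does 3/10 of the job, leaving 7/10.
Chloe works at 1/11 per hour, so finishing takes 7/10 ÷ 1/11 = 77/10 hours.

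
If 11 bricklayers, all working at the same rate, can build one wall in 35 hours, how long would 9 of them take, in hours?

Total work is 11·35 = 385 bricklayer-hours.
With 9 bricklayers: 385/9 hours.

385/9 hours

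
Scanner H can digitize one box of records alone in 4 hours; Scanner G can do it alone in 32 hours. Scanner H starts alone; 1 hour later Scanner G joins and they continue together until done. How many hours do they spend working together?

8/3 hours

In 1 hour Scanner H does 1/4 of the job, leaving 3/4.
Scanner H and Scanner G together work at 9/32 per hour, so finishing takes 3/4 ÷ 9/32 = 8/3 hours.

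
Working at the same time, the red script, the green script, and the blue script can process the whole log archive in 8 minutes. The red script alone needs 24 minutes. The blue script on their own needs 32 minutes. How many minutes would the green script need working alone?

Combined rate is 1/8 per minute.
Known contribution: 1/24 + 1/32 = (4 + 3)/96 = 7/96 per minute.
So the green script's rate is 1/8 − 7/96 = 5/96, meaning 96/5 minutes alone.

96/5 minutes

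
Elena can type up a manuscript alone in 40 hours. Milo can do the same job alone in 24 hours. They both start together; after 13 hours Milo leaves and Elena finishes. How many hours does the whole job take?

In the first 13 hours the combined rate is 1/15, so 13/15 of the job is done, leaving 2/15.
After Milo leaves the rate is 1/40 per hour; the remaining 2/15 takes 16/3 hours.
Total = 13 + 16/3 = 55/3 hours.

55/3 hours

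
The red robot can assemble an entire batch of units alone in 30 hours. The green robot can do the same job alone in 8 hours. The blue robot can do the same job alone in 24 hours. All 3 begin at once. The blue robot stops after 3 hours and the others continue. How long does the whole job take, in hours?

105/19 hours

In the first 3 hours the combined rate is 1/5, so 3/5 of the job is done, leaving 2/5.
After the blue robot leaves the rate is 19/120 per hour; the remaining 2/5 takes 48/19 hours.
Total = 3 + 48/19 = 105/19 hours.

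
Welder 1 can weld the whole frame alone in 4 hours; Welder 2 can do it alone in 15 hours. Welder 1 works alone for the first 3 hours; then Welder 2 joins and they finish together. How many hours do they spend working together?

In 3 hours Welder 1 does 3/4 of the job, leaving 1/4.
Welder 1 and Welder 2 together work at 19/60 per hour, so finishing takes 1/4 ÷ 19/60 = 15/19 hours.

15/19 hours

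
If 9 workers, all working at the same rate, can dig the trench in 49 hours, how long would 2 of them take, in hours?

441/2 hours

Total work is 9·49 = 441 worker-hours.
With 2 workers: 441/2 hours.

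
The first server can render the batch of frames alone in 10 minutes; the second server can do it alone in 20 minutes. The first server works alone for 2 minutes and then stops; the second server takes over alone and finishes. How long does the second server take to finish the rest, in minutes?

16 minutes

In 2 minutes the first server does 2/10 = 1/5 of the job, leaving 4/5.
The second server works at 1/20 per minute, so finishing takes 4/5 ÷ 1/20 = 16 minutes.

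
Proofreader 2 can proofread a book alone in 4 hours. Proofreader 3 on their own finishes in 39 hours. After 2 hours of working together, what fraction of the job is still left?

Combined rate: 1/4 + 1/39 = (39 + 4)/156 = 43/156 per hour.
In 2 hours they complete 2·43/156 = 43/78 of the job.
So 35/78 remains.

35/78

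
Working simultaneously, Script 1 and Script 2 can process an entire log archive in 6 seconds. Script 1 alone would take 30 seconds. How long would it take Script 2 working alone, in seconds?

Combined rate is 1/6 per second.
Known contribution: 1/30 per second.
So Script 2's rate is 1/6 − 1/30 = 2/15, meaning 15/2 seconds alone.

15/2 seconds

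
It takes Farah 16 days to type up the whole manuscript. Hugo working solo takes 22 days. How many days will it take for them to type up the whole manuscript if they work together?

176/19 days

Combined rate: 1/16 + 1/22 = (11 + 8)/176 = 19/176 per day.
Time = 1 ÷ (19/176) = 176/19 days.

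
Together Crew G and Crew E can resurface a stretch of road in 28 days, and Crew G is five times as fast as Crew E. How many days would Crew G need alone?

168/5 days

Let Crew E's rate be r; then Crew G's rate is 5r, so together (5 + 1)r = 6r = 1/28.
Thus r = 1/168 per day.
Crew E alone: 168 days; Crew G alone: 168/5 days.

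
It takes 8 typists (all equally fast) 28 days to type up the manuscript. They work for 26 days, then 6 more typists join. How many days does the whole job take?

190/7 days

One typist does 1/224 of the job per day.
After 26 days with 8 typists, 13/14 is done (1/14 left).
With 14 typists the rate is 14/224 = 1/16, so the rest takes 1/14 ÷ 1/16 = 8/7 days.
Total = 26 + 8/7 = 190/7 days.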